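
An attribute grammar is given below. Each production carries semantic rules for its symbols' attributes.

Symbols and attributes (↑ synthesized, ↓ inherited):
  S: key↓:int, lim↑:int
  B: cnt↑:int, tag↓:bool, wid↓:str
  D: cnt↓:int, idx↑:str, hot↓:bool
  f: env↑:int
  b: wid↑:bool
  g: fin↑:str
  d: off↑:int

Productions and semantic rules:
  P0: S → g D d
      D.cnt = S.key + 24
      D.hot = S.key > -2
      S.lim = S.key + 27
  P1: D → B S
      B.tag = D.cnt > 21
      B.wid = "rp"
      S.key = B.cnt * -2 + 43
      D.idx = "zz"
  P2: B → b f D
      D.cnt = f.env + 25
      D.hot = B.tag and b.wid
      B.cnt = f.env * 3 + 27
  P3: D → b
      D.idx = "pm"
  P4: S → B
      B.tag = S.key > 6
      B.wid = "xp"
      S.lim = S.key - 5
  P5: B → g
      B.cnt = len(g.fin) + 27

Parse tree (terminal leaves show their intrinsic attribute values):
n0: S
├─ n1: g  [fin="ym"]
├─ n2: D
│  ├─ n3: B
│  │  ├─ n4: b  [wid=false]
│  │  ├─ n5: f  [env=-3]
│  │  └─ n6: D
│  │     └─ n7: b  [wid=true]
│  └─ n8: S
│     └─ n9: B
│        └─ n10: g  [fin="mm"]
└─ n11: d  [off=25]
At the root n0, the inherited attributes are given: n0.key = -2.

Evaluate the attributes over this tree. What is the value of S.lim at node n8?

1. n0.key = -2  [given at root]
2. n1.fin = "ym"  [terminal]
3. n2.cnt = 22  [S.key + 24]
4. n2.hot = false  [S.key > -2]
5. n3.tag = true  [D.cnt > 21]
6. n3.wid = "rp"  ["rp"]
7. n4.wid = false  [terminal]
8. n5.env = -3  [terminal]
9. n6.cnt = 22  [f.env + 25]
10. n6.hot = false  [B.tag and b.wid]
11. n7.wid = true  [terminal]
12. n6.idx = "pm"  ["pm"]
13. n3.cnt = 18  [f.env * 3 + 27]
14. n8.key = 7  [B.cnt * -2 + 43]
15. n9.tag = true  [S.key > 6]
16. n9.wid = "xp"  ["xp"]
17. n10.fin = "mm"  [terminal]
18. n9.cnt = 29  [len(g.fin) + 27]
19. n8.lim = 2  [S.key - 5]
20. n2.idx = "zz"  ["zz"]
21. n11.off = 25  [terminal]
22. n0.lim = 25  [S.key + 27]

2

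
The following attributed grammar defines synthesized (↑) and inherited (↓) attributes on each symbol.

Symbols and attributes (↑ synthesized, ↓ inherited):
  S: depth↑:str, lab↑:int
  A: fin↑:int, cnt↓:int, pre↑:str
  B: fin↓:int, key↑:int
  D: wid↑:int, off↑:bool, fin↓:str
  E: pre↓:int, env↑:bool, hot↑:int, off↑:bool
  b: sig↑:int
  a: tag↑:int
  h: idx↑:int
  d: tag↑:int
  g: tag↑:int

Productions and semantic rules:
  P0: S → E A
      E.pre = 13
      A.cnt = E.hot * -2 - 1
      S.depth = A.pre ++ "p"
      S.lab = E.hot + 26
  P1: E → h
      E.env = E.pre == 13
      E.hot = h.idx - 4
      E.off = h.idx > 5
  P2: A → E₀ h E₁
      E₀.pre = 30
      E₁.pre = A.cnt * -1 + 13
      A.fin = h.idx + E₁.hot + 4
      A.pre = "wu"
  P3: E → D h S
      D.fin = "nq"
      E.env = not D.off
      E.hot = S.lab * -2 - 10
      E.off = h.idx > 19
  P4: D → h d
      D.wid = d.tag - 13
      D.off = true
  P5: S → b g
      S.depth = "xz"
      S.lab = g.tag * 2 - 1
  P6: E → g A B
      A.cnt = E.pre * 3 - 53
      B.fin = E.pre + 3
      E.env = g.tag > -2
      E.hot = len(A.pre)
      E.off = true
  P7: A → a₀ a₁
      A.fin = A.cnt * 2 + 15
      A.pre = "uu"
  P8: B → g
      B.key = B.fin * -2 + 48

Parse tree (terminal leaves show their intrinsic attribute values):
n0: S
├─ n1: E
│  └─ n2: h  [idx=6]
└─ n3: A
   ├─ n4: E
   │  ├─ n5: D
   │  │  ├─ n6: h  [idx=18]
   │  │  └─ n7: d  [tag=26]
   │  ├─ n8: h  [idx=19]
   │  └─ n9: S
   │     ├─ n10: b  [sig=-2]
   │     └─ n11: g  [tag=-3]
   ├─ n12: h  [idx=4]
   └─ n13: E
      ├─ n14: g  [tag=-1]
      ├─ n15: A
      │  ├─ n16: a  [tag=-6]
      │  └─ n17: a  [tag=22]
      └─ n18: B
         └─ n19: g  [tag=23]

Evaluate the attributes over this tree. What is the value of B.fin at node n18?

1. n1.pre = 13  [13]
2. n2.idx = 6  [terminal]
3. n1.env = true  [E.pre == 13]
4. n1.hot = 2  [h.idx - 4]
5. n1.off = true  [h.idx > 5]
6. n3.cnt = -5  [E.hot * -2 - 1]
7. n4.pre = 30  [30]
8. n5.fin = "nq"  ["nq"]
9. n6.idx = 18  [terminal]
10. n7.tag = 26  [terminal]
11. n5.wid = 13  [d.tag - 13]
12. n5.off = true  [true]
13. n8.idx = 19  [terminal]
14. n10.sig = -2  [terminal]
15. n11.tag = -3  [terminal]
16. n9.depth = "xz"  ["xz"]
17. n9.lab = -7  [g.tag * 2 - 1]
18. n4.env = false  [not D.off]
19. n4.hot = 4  [S.lab * -2 - 10]
20. n4.off = false  [h.idx > 19]
21. n12.idx = 4  [terminal]
22. n13.pre = 18  [A.cnt * -1 + 13]
23. n14.tag = -1  [terminal]
24. n15.cnt = 1  [E.pre * 3 - 53]
25. n16.tag = -6  [terminal]
26. n17.tag = 22  [terminal]
27. n15.fin = 17  [A.cnt * 2 + 15]
28. n15.pre = "uu"  ["uu"]
29. n18.fin = 21  [E.pre + 3]
30. n19.tag = 23  [terminal]
31. n18.key = 6  [B.fin * -2 + 48]
32. n13.env = true  [g.tag > -2]
33. n13.hot = 2  [len(A.pre)]
34. n13.off = true  [true]
35. n3.fin = 10  [h.idx + E₁.hot + 4]
36. n3.pre = "wu"  ["wu"]
37. n0.depth = "wup"  [A.pre ++ "p"]
38. n0.lab = 28  [E.hot + 26]

21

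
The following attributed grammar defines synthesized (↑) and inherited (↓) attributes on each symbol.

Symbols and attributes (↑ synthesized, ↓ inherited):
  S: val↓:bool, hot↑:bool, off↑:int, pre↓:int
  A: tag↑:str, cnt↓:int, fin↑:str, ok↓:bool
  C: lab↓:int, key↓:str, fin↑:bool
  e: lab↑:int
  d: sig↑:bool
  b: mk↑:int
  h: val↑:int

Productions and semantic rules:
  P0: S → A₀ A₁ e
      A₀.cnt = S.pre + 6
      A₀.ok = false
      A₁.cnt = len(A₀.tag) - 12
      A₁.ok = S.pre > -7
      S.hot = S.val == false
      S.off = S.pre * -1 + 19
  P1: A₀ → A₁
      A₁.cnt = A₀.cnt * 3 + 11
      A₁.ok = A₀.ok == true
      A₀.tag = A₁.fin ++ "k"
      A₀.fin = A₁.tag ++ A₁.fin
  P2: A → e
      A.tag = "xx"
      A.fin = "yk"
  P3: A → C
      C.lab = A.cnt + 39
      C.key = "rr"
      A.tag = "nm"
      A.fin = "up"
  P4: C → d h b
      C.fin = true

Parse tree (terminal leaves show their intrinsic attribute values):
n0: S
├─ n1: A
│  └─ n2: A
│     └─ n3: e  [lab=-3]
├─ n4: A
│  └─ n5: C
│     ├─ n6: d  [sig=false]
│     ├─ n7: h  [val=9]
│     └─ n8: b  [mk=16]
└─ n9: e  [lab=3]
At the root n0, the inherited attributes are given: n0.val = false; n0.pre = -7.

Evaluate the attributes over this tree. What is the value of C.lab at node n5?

1. n0.val = false  [given at root]
2. n0.pre = -7  [given at root]
3. n1.cnt = -1  [S.pre + 6]
4. n1.ok = false  [false]
5. n2.cnt = 8  [A₀.cnt * 3 + 11]
6. n2.ok = false  [A₀.ok == true]
7. n3.lab = -3  [terminal]
8. n2.tag = "xx"  ["xx"]
9. n2.fin = "yk"  ["yk"]
10. n1.tag = "ykk"  [A₁.fin ++ "k"]
11. n1.fin = "xxyk"  [A₁.tag ++ A₁.fin]
12. n4.cnt = -9  [len(A₀.tag) - 12]
13. n4.ok = false  [S.pre > -7]
14. n5.lab = 30  [A.cnt + 39]
15. n5.key = "rr"  ["rr"]
16. n6.sig = false  [terminal]
17. n7.val = 9  [terminal]
18. n8.mk = 16  [terminal]
19. n5.fin = true  [true]
20. n4.tag = "nm"  ["nm"]
21. n4.fin = "up"  ["up"]
22. n9.lab = 3  [terminal]
23. n0.hot = true  [S.val == false]
24. n0.off = 26  [S.pre * -1 + 19]

30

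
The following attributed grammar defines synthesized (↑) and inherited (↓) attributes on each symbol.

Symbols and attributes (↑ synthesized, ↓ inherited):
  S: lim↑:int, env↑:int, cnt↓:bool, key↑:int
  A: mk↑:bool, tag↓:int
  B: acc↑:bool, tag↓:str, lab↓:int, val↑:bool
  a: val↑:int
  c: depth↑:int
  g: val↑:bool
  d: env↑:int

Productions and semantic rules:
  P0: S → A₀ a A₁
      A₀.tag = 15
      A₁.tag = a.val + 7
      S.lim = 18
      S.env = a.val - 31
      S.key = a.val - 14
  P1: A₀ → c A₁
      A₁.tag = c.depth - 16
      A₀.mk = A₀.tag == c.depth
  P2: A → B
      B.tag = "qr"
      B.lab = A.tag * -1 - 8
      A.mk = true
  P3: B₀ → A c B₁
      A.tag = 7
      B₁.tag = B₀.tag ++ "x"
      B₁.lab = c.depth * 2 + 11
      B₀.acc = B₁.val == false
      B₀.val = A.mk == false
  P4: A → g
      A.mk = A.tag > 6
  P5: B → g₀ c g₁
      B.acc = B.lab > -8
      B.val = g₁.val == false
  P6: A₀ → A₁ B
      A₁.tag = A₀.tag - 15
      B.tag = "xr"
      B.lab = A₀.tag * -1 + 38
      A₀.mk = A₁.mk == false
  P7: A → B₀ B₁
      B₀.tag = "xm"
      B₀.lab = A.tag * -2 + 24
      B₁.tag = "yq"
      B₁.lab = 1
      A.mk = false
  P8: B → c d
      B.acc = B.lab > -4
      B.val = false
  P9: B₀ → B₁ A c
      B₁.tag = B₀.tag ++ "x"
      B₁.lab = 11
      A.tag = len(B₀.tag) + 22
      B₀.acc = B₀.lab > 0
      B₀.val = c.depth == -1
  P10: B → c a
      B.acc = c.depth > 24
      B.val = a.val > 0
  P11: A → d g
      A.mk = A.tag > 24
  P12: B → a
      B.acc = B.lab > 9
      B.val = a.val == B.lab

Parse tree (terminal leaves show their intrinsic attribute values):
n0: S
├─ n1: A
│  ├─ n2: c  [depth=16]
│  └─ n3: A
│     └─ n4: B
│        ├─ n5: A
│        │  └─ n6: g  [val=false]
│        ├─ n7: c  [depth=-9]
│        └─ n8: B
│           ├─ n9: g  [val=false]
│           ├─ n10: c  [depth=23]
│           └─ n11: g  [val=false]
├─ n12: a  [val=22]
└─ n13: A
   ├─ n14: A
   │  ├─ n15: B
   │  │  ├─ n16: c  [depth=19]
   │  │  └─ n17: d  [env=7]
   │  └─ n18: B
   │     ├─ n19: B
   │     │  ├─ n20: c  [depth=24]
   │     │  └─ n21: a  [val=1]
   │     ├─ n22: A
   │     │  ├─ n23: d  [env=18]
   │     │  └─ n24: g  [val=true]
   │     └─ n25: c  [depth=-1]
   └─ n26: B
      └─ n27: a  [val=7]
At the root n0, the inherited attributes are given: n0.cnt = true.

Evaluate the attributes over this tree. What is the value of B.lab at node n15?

-4

1. n0.cnt = true  [given at root]
2. n1.tag = 15  [15]
3. n2.depth = 16  [terminal]
4. n3.tag = 0  [c.depth - 16]
5. n4.tag = "qr"  ["qr"]
6. n4.lab = -8  [A.tag * -1 - 8]
7. n5.tag = 7  [7]
8. n6.val = false  [terminal]
9. n5.mk = true  [A.tag > 6]
10. n7.depth = -9  [terminal]
11. n8.tag = "qrx"  [B₀.tag ++ "x"]
12. n8.lab = -7  [c.depth * 2 + 11]
13. n9.val = false  [terminal]
14. n10.depth = 23  [terminal]
15. n11.val = false  [terminal]
16. n8.acc = true  [B.lab > -8]
17. n8.val = true  [g₁.val == false]
18. n4.acc = false  [B₁.val == false]
19. n4.val = false  [A.mk == false]
20. n3.mk = true  [true]
21. n1.mk = false  [A₀.tag == c.depth]
22. n12.val = 22  [terminal]
23. n13.tag = 29  [a.val + 7]
24. n14.tag = 14  [A₀.tag - 15]
25. n15.tag = "xm"  ["xm"]
26. n15.lab = -4  [A.tag * -2 + 24]
27. n16.depth = 19  [terminal]
28. n17.env = 7  [terminal]
29. n15.acc = false  [B.lab > -4]
30. n15.val = false  [false]
31. n18.tag = "yq"  ["yq"]
32. n18.lab = 1  [1]
33. n19.tag = "yqx"  [B₀.tag ++ "x"]
34. n19.lab = 11  [11]
35. n20.depth = 24  [terminal]
36. n21.val = 1  [terminal]
37. n19.acc = false  [c.depth > 24]
38. n19.val = true  [a.val > 0]
39. n22.tag = 24  [len(B₀.tag) + 22]
40. n23.env = 18  [terminal]
41. n24.val = true  [terminal]
42. n22.mk = false  [A.tag > 24]
43. n25.depth = -1  [terminal]
44. n18.acc = true  [B₀.lab > 0]
45. n18.val = true  [c.depth == -1]
46. n14.mk = false  [false]
47. n26.tag = "xr"  ["xr"]
48. n26.lab = 9  [A₀.tag * -1 + 38]
49. n27.val = 7  [terminal]
50. n26.acc = false  [B.lab > 9]
51. n26.val = false  [a.val == B.lab]
52. n13.mk = true  [A₁.mk == false]
53. n0.lim = 18  [18]
54. n0.env = -9  [a.val - 31]
55. n0.key = 8  [a.val - 14]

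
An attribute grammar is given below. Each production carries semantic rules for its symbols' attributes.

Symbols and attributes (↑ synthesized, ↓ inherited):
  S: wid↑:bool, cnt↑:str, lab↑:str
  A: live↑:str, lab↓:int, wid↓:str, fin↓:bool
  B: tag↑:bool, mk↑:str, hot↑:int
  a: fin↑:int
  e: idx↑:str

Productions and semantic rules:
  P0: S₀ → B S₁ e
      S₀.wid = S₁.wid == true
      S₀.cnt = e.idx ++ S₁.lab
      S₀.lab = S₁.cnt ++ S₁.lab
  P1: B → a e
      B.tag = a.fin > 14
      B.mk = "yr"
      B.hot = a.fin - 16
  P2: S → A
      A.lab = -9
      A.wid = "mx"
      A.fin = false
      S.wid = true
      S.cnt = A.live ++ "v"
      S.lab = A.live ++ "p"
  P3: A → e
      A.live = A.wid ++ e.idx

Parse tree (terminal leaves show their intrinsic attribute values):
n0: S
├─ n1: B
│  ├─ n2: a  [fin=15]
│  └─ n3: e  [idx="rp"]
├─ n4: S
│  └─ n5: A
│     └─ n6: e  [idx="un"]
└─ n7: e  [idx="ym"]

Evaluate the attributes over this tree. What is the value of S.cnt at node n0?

1. n2.fin = 15  [terminal]
2. n3.idx = "rp"  [terminal]
3. n1.tag = true  [a.fin > 14]
4. n1.mk = "yr"  ["yr"]
5. n1.hot = -1  [a.fin - 16]
6. n5.lab = -9  [-9]
7. n5.wid = "mx"  ["mx"]
8. n5.fin = false  [false]
9. n6.idx = "un"  [terminal]
10. n5.live = "mxun"  [A.wid ++ e.idx]
11. n4.wid = true  [true]
12. n4.cnt = "mxunv"  [A.live ++ "v"]
13. n4.lab = "mxunp"  [A.live ++ "p"]
14. n7.idx = "ym"  [terminal]
15. n0.wid = true  [S₁.wid == true]
16. n0.cnt = "ymmxunp"  [e.idx ++ S₁.lab]
17. n0.lab = "mxunvmxunp"  [S₁.cnt ++ S₁.lab]

"ymmxunp"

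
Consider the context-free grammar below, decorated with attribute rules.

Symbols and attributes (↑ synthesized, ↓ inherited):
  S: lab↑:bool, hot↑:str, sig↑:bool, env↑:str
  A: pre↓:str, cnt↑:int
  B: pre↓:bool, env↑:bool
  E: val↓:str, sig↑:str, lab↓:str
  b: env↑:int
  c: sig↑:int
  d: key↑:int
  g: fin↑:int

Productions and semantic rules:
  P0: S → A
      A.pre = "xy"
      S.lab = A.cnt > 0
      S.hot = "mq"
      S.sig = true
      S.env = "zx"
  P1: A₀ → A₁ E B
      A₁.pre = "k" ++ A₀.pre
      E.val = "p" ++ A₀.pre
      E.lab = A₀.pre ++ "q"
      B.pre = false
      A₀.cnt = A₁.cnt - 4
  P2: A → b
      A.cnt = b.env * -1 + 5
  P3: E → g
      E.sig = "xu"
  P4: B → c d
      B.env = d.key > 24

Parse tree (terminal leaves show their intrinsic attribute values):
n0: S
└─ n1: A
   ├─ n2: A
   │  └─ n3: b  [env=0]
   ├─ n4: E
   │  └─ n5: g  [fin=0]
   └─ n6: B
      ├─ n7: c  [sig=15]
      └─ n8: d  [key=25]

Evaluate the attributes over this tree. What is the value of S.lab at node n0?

true

1. n1.pre = "xy"  ["xy"]
2. n2.pre = "kxy"  ["k" ++ A₀.pre]
3. n3.env = 0  [terminal]
4. n2.cnt = 5  [b.env * -1 + 5]
5. n4.val = "pxy"  ["p" ++ A₀.pre]
6. n4.lab = "xyq"  [A₀.pre ++ "q"]
7. n5.fin = 0  [terminal]
8. n4.sig = "xu"  ["xu"]
9. n6.pre = false  [false]
10. n7.sig = 15  [terminal]
11. n8.key = 25  [terminal]
12. n6.env = true  [d.key > 24]
13. n1.cnt = 1  [A₁.cnt - 4]
14. n0.lab = true  [A.cnt > 0]
15. n0.hot = "mq"  ["mq"]
16. n0.sig = true  [true]
17. n0.env = "zx"  ["zx"]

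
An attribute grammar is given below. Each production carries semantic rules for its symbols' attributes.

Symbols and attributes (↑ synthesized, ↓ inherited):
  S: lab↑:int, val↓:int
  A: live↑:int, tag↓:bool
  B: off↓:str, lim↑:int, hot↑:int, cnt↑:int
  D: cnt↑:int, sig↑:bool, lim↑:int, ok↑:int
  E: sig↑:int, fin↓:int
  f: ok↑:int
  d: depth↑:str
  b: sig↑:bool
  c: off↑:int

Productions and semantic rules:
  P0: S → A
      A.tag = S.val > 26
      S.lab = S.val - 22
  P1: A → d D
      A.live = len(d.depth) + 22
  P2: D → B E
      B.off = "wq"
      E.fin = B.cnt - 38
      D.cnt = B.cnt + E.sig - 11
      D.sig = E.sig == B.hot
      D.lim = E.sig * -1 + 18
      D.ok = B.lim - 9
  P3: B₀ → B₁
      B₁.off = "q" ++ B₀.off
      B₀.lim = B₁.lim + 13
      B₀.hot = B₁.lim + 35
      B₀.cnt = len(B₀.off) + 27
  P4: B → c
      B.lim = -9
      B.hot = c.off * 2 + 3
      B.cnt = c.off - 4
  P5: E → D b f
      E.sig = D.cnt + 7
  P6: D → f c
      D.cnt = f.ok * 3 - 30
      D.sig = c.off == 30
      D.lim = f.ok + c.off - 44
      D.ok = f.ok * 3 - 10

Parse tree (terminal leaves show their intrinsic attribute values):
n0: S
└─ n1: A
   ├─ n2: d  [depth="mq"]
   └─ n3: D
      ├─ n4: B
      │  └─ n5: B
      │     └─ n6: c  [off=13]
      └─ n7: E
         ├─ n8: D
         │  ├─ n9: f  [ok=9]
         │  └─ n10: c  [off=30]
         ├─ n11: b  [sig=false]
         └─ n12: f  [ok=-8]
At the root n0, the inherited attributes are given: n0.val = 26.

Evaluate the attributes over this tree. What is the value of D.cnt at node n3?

22

1. n0.val = 26  [given at root]
2. n1.tag = false  [S.val > 26]
3. n2.depth = "mq"  [terminal]
4. n4.off = "wq"  ["wq"]
5. n5.off = "qwq"  ["q" ++ B₀.off]
6. n6.off = 13  [terminal]
7. n5.lim = -9  [-9]
8. n5.hot = 29  [c.off * 2 + 3]
9. n5.cnt = 9  [c.off - 4]
10. n4.lim = 4  [B₁.lim + 13]
11. n4.hot = 26  [B₁.lim + 35]
12. n4.cnt = 29  [len(B₀.off) + 27]
13. n7.fin = -9  [B.cnt - 38]
14. n9.ok = 9  [terminal]
15. n10.off = 30  [terminal]
16. n8.cnt = -3  [f.ok * 3 - 30]
17. n8.sig = true  [c.off == 30]
18. n8.lim = -5  [f.ok + c.off - 44]
19. n8.ok = 17  [f.ok * 3 - 10]
20. n11.sig = false  [terminal]
21. n12.ok = -8  [terminal]
22. n7.sig = 4  [D.cnt + 7]
23. n3.cnt = 22  [B.cnt + E.sig - 11]
24. n3.sig = false  [E.sig == B.hot]
25. n3.lim = 14  [E.sig * -1 + 18]
26. n3.ok = -5  [B.lim - 9]
27. n1.live = 24  [len(d.depth) + 22]
28. n0.lab = 4  [S.val - 22]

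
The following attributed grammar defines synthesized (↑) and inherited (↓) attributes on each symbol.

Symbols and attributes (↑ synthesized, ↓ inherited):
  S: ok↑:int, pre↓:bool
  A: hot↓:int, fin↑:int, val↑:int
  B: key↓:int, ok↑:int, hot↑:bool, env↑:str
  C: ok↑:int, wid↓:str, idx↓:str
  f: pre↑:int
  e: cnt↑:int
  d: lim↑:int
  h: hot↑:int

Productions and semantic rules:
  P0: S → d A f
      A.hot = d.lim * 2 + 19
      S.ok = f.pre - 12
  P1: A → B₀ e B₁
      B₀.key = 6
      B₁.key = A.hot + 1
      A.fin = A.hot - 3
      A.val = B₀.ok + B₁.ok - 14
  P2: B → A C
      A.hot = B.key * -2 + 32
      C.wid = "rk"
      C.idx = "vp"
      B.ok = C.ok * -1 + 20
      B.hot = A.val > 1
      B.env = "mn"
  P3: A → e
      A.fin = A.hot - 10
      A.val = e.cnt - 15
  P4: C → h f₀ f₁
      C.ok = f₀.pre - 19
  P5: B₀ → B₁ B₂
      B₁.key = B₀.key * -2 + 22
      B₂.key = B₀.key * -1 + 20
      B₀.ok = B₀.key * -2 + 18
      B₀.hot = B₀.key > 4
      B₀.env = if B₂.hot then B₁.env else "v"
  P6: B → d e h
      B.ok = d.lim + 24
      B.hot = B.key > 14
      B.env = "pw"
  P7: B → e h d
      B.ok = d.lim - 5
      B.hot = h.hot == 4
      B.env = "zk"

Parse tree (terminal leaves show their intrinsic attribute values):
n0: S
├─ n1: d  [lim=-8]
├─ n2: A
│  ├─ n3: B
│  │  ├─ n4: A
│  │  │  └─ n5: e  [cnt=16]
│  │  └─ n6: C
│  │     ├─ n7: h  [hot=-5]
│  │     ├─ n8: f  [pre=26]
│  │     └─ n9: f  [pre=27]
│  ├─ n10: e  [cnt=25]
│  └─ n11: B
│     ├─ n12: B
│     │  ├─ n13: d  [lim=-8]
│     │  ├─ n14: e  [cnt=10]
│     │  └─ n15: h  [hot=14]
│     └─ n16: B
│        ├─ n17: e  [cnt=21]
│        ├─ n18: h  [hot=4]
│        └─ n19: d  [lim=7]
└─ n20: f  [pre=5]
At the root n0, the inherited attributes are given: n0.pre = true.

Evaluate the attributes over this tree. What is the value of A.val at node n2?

1. n0.pre = true  [given at root]
2. n1.lim = -8  [terminal]
3. n2.hot = 3  [d.lim * 2 + 19]
4. n3.key = 6  [6]
5. n4.hot = 20  [B.key * -2 + 32]
6. n5.cnt = 16  [terminal]
7. n4.fin = 10  [A.hot - 10]
8. n4.val = 1  [e.cnt - 15]
9. n6.wid = "rk"  ["rk"]
10. n6.idx = "vp"  ["vp"]
11. n7.hot = -5  [terminal]
12. n8.pre = 26  [terminal]
13. n9.pre = 27  [terminal]
14. n6.ok = 7  [f₀.pre - 19]
15. n3.ok = 13  [C.ok * -1 + 20]
16. n3.hot = false  [A.val > 1]
17. n3.env = "mn"  ["mn"]
18. n10.cnt = 25  [terminal]
19. n11.key = 4  [A.hot + 1]
20. n12.key = 14  [B₀.key * -2 + 22]
21. n13.lim = -8  [terminal]
22. n14.cnt = 10  [terminal]
23. n15.hot = 14  [terminal]
24. n12.ok = 16  [d.lim + 24]
25. n12.hot = false  [B.key > 14]
26. n12.env = "pw"  ["pw"]
27. n16.key = 16  [B₀.key * -1 + 20]
28. n17.cnt = 21  [terminal]
29. n18.hot = 4  [terminal]
30. n19.lim = 7  [terminal]
31. n16.ok = 2  [d.lim - 5]
32. n16.hot = true  [h.hot == 4]
33. n16.env = "zk"  ["zk"]
34. n11.ok = 10  [B₀.key * -2 + 18]
35. n11.hot = false  [B₀.key > 4]
36. n11.env = "pw"  [if B₂.hot then B₁.env else "v"]
37. n2.fin = 0  [A.hot - 3]
38. n2.val = 9  [B₀.ok + B₁.ok - 14]
39. n20.pre = 5  [terminal]
40. n0.ok = -7  [f.pre - 12]

9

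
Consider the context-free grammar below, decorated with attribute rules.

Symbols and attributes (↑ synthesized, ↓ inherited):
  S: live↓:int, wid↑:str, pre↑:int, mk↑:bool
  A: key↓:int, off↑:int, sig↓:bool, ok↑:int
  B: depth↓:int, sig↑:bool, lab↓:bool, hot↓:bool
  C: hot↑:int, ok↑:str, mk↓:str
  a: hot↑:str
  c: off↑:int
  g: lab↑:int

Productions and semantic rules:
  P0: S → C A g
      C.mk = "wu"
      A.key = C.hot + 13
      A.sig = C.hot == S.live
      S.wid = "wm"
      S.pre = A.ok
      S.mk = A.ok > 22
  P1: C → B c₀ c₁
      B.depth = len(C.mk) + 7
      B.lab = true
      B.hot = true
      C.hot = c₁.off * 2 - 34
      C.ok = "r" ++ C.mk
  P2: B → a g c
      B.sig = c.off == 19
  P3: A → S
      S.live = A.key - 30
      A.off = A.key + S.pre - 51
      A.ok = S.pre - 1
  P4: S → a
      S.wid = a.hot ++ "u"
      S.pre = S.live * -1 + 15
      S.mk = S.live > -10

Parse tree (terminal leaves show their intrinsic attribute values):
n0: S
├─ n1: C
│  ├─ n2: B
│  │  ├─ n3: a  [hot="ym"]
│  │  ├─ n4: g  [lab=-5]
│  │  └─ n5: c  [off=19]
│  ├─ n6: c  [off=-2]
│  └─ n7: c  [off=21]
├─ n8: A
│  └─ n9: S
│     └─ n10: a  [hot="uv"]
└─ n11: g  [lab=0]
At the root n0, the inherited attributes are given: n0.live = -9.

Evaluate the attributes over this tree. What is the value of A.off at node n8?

1. n0.live = -9  [given at root]
2. n1.mk = "wu"  ["wu"]
3. n2.depth = 9  [len(C.mk) + 7]
4. n2.lab = true  [true]
5. n2.hot = true  [true]
6. n3.hot = "ym"  [terminal]
7. n4.lab = -5  [terminal]
8. n5.off = 19  [terminal]
9. n2.sig = true  [c.off == 19]
10. n6.off = -2  [terminal]
11. n7.off = 21  [terminal]
12. n1.hot = 8  [c₁.off * 2 - 34]
13. n1.ok = "rwu"  ["r" ++ C.mk]
14. n8.key = 21  [C.hot + 13]
15. n8.sig = false  [C.hot == S.live]
16. n9.live = -9  [A.key - 30]
17. n10.hot = "uv"  [terminal]
18. n9.wid = "uvu"  [a.hot ++ "u"]
19. n9.pre = 24  [S.live * -1 + 15]
20. n9.mk = true  [S.live > -10]
21. n8.off = -6  [A.key + S.pre - 51]
22. n8.ok = 23  [S.pre - 1]
23. n11.lab = 0  [terminal]
24. n0.wid = "wm"  ["wm"]
25. n0.pre = 23  [A.ok]
26. n0.mk = true  [A.ok > 22]

-6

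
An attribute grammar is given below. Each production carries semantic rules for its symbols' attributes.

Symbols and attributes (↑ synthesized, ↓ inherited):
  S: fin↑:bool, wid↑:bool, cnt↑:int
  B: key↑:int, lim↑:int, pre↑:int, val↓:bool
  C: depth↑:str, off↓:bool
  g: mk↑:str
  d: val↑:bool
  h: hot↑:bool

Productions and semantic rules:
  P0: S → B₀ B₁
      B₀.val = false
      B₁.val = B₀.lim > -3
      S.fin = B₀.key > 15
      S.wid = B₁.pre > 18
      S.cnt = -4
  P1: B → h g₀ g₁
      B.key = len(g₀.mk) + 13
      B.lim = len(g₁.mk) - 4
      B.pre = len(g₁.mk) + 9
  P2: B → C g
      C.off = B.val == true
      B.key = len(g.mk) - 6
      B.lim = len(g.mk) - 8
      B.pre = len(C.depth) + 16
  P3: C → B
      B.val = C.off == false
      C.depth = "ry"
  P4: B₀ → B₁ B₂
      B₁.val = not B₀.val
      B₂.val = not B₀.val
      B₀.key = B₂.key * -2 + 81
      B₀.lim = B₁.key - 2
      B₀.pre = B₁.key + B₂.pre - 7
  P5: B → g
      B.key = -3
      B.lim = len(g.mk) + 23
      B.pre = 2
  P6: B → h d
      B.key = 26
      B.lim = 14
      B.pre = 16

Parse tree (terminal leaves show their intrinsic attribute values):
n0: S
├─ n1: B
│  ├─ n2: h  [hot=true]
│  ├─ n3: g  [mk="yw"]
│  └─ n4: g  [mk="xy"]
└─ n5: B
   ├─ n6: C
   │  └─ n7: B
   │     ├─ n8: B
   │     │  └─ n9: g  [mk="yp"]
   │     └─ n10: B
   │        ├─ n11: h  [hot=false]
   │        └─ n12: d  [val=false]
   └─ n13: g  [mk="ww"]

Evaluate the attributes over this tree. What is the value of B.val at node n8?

true

1. n1.val = false  [false]
2. n2.hot = true  [terminal]
3. n3.mk = "yw"  [terminal]
4. n4.mk = "xy"  [terminal]
5. n1.key = 15  [len(g₀.mk) + 13]
6. n1.lim = -2  [len(g₁.mk) - 4]
7. n1.pre = 11  [len(g₁.mk) + 9]
8. n5.val = true  [B₀.lim > -3]
9. n6.off = true  [B.val == true]
10. n7.val = false  [C.off == false]
11. n8.val = true  [not B₀.val]
12. n9.mk = "yp"  [terminal]
13. n8.key = -3  [-3]
14. n8.lim = 25  [len(g.mk) + 23]
15. n8.pre = 2  [2]
16. n10.val = true  [not B₀.val]
17. n11.hot = false  [terminal]
18. n12.val = false  [terminal]
19. n10.key = 26  [26]
20. n10.lim = 14  [14]
21. n10.pre = 16  [16]
22. n7.key = 29  [B₂.key * -2 + 81]
23. n7.lim = -5  [B₁.key - 2]
24. n7.pre = 6  [B₁.key + B₂.pre - 7]
25. n6.depth = "ry"  ["ry"]
26. n13.mk = "ww"  [terminal]
27. n5.key = -4  [len(g.mk) - 6]
28. n5.lim = -6  [len(g.mk) - 8]
29. n5.pre = 18  [len(C.depth) + 16]
30. n0.fin = false  [B₀.key > 15]
31. n0.wid = false  [B₁.pre > 18]
32. n0.cnt = -4  [-4]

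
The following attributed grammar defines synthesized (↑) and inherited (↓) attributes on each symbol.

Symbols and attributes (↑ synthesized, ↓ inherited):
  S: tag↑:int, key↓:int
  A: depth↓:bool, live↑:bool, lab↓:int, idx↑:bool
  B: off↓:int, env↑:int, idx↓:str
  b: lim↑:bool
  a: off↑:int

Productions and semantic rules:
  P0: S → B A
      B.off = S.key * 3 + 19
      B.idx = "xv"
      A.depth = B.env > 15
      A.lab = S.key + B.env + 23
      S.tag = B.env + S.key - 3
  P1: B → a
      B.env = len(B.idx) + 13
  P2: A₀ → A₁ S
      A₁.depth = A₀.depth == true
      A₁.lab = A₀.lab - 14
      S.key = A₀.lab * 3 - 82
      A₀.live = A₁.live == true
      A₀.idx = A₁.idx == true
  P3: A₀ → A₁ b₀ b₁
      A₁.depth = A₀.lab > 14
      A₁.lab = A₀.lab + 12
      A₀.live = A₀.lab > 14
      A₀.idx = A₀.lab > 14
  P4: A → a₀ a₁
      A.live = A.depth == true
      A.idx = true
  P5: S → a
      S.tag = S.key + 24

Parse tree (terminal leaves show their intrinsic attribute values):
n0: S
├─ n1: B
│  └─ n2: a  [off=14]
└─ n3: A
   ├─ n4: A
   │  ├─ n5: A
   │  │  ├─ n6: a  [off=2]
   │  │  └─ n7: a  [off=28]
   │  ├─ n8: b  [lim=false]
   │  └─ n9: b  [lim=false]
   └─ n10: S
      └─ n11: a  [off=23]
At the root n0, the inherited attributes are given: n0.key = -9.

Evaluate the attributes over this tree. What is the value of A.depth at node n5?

1. n0.key = -9  [given at root]
2. n1.off = -8  [S.key * 3 + 19]
3. n1.idx = "xv"  ["xv"]
4. n2.off = 14  [terminal]
5. n1.env = 15  [len(B.idx) + 13]
6. n3.depth = false  [B.env > 15]
7. n3.lab = 29  [S.key + B.env + 23]
8. n4.depth = false  [A₀.depth == true]
9. n4.lab = 15  [A₀.lab - 14]
10. n5.depth = true  [A₀.lab > 14]
11. n5.lab = 27  [A₀.lab + 12]
12. n6.off = 2  [terminal]
13. n7.off = 28  [terminal]
14. n5.live = true  [A.depth == true]
15. n5.idx = true  [true]
16. n8.lim = false  [terminal]
17. n9.lim = false  [terminal]
18. n4.live = true  [A₀.lab > 14]
19. n4.idx = true  [A₀.lab > 14]
20. n10.key = 5  [A₀.lab * 3 - 82]
21. n11.off = 23  [terminal]
22. n10.tag = 29  [S.key + 24]
23. n3.live = true  [A₁.live == true]
24. n3.idx = true  [A₁.idx == true]
25. n0.tag = 3  [B.env + S.key - 3]

true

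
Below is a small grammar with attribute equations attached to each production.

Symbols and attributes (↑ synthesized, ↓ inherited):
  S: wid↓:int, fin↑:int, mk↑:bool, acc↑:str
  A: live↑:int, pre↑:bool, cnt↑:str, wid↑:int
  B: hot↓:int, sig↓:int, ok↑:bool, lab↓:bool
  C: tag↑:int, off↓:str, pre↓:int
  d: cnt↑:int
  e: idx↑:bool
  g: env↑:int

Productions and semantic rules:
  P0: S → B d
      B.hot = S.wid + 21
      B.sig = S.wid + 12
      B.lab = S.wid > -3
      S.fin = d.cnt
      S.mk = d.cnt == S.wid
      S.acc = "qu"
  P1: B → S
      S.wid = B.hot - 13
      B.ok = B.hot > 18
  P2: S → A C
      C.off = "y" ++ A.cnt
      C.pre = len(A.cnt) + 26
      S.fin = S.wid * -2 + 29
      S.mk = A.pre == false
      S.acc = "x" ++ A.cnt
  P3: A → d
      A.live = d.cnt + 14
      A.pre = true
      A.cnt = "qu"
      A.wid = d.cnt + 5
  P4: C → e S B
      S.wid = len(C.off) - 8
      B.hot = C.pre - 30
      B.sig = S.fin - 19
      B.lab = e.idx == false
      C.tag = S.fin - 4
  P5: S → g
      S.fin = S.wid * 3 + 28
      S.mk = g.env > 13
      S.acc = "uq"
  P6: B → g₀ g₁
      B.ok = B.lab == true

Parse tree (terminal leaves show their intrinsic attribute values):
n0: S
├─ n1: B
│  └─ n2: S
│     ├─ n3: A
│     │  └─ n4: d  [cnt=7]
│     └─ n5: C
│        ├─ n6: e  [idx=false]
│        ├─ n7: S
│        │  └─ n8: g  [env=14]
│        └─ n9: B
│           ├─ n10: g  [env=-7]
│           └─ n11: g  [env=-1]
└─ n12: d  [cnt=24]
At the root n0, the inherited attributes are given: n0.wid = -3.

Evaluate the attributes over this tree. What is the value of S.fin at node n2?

1. n0.wid = -3  [given at root]
2. n1.hot = 18  [S.wid + 21]
3. n1.sig = 9  [S.wid + 12]
4. n1.lab = false  [S.wid > -3]
5. n2.wid = 5  [B.hot - 13]
6. n4.cnt = 7  [terminal]
7. n3.live = 21  [d.cnt + 14]
8. n3.pre = true  [true]
9. n3.cnt = "qu"  ["qu"]
10. n3.wid = 12  [d.cnt + 5]
11. n5.off = "yqu"  ["y" ++ A.cnt]
12. n5.pre = 28  [len(A.cnt) + 26]
13. n6.idx = false  [terminal]
14. n7.wid = -5  [len(C.off) - 8]
15. n8.env = 14  [terminal]
16. n7.fin = 13  [S.wid * 3 + 28]
17. n7.mk = true  [g.env > 13]
18. n7.acc = "uq"  ["uq"]
19. n9.hot = -2  [C.pre - 30]
20. n9.sig = -6  [S.fin - 19]
21. n9.lab = true  [e.idx == false]
22. n10.env = -7  [terminal]
23. n11.env = -1  [terminal]
24. n9.ok = true  [B.lab == true]
25. n5.tag = 9  [S.fin - 4]
26. n2.fin = 19  [S.wid * -2 + 29]
27. n2.mk = false  [A.pre == false]
28. n2.acc = "xqu"  ["x" ++ A.cnt]
29. n1.ok = false  [B.hot > 18]
30. n12.cnt = 24  [terminal]
31. n0.fin = 24  [d.cnt]
32. n0.mk = false  [d.cnt == S.wid]
33. n0.acc = "qu"  ["qu"]

19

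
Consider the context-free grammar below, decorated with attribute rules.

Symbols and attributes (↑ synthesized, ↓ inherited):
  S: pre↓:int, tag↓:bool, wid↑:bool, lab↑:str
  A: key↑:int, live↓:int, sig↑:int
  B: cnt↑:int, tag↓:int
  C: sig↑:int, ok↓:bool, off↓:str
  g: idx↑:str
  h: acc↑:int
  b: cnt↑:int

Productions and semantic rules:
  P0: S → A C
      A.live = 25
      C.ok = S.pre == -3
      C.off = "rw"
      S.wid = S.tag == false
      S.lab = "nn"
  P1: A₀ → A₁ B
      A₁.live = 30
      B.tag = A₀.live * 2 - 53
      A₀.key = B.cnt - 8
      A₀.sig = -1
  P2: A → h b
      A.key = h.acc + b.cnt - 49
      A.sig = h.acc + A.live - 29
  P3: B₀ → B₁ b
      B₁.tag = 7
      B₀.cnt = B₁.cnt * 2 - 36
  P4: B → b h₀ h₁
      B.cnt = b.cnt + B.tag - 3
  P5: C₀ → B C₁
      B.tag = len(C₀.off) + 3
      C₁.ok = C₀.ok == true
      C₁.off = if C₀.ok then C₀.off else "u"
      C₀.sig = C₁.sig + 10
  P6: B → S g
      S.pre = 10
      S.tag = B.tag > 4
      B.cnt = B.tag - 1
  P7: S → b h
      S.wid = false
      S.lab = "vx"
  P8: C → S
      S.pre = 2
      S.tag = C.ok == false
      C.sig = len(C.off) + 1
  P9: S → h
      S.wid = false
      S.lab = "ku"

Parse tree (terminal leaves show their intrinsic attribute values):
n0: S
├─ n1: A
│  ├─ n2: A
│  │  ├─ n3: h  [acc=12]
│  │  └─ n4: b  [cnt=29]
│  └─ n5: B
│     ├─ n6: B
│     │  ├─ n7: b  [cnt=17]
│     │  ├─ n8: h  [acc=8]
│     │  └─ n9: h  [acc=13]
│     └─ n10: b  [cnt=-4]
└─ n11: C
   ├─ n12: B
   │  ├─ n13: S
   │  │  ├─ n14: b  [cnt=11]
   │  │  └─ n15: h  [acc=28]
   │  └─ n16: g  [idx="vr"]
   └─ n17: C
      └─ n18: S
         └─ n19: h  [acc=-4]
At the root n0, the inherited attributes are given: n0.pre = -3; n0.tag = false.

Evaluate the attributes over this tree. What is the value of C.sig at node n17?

1. n0.pre = -3  [given at root]
2. n0.tag = false  [given at root]
3. n1.live = 25  [25]
4. n2.live = 30  [30]
5. n3.acc = 12  [terminal]
6. n4.cnt = 29  [terminal]
7. n2.key = -8  [h.acc + b.cnt - 49]
8. n2.sig = 13  [h.acc + A.live - 29]
9. n5.tag = -3  [A₀.live * 2 - 53]
10. n6.tag = 7  [7]
11. n7.cnt = 17  [terminal]
12. n8.acc = 8  [terminal]
13. n9.acc = 13  [terminal]
14. n6.cnt = 21  [b.cnt + B.tag - 3]
15. n10.cnt = -4  [terminal]
16. n5.cnt = 6  [B₁.cnt * 2 - 36]
17. n1.key = -2  [B.cnt - 8]
18. n1.sig = -1  [-1]
19. n11.ok = true  [S.pre == -3]
20. n11.off = "rw"  ["rw"]
21. n12.tag = 5  [len(C₀.off) + 3]
22. n13.pre = 10  [10]
23. n13.tag = true  [B.tag > 4]
24. n14.cnt = 11  [terminal]
25. n15.acc = 28  [terminal]
26. n13.wid = false  [false]
27. n13.lab = "vx"  ["vx"]
28. n16.idx = "vr"  [terminal]
29. n12.cnt = 4  [B.tag - 1]
30. n17.ok = true  [C₀.ok == true]
31. n17.off = "rw"  [if C₀.ok then C₀.off else "u"]
32. n18.pre = 2  [2]
33. n18.tag = false  [C.ok == false]
34. n19.acc = -4  [terminal]
35. n18.wid = false  [false]
36. n18.lab = "ku"  ["ku"]
37. n17.sig = 3  [len(C.off) + 1]
38. n11.sig = 13  [C₁.sig + 10]
39. n0.wid = true  [S.tag == false]
40. n0.lab = "nn"  ["nn"]

3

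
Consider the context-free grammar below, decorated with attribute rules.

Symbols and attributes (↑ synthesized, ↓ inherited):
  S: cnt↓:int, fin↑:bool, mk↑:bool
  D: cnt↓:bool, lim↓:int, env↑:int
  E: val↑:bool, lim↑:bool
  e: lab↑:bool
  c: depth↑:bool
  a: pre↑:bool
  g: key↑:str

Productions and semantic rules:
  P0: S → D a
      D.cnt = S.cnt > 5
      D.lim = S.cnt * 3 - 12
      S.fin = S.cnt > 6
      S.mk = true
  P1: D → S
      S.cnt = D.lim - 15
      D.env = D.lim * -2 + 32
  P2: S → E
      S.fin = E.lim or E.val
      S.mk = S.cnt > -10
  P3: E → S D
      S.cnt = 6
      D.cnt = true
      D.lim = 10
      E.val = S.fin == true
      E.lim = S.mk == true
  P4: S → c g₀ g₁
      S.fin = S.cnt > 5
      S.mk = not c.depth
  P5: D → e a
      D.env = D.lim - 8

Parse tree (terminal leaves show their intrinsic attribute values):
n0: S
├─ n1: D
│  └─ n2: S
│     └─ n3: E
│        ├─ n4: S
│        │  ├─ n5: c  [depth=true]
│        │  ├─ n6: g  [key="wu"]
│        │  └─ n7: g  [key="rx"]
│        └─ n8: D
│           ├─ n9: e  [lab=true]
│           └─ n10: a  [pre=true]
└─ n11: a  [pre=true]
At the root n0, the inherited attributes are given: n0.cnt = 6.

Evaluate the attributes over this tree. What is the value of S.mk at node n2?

1. n0.cnt = 6  [given at root]
2. n1.cnt = true  [S.cnt > 5]
3. n1.lim = 6  [S.cnt * 3 - 12]
4. n2.cnt = -9  [D.lim - 15]
5. n4.cnt = 6  [6]
6. n5.depth = true  [terminal]
7. n6.key = "wu"  [terminal]
8. n7.key = "rx"  [terminal]
9. n4.fin = true  [S.cnt > 5]
10. n4.mk = false  [not c.depth]
11. n8.cnt = true  [true]
12. n8.lim = 10  [10]
13. n9.lab = true  [terminal]
14. n10.pre = true  [terminal]
15. n8.env = 2  [D.lim - 8]
16. n3.val = true  [S.fin == true]
17. n3.lim = false  [S.mk == true]
18. n2.fin = true  [E.lim or E.val]
19. n2.mk = true  [S.cnt > -10]
20. n1.env = 20  [D.lim * -2 + 32]
21. n11.pre = true  [terminal]
22. n0.fin = false  [S.cnt > 6]
23. n0.mk = true  [true]

true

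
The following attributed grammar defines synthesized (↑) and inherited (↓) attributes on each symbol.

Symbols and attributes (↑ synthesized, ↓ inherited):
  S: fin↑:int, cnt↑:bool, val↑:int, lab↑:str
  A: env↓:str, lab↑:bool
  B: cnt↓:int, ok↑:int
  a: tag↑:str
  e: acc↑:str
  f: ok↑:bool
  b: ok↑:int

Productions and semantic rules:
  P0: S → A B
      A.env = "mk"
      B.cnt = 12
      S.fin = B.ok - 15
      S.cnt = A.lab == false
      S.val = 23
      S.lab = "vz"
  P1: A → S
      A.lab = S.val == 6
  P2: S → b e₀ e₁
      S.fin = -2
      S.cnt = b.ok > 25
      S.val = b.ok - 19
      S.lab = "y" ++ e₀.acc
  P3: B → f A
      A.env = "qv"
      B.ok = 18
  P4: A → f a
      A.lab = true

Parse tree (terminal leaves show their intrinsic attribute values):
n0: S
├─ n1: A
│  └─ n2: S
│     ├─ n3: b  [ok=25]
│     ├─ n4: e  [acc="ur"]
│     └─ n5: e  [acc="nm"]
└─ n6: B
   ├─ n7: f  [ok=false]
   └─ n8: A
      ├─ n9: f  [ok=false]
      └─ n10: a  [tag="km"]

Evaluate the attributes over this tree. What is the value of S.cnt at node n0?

1. n1.env = "mk"  ["mk"]
2. n3.ok = 25  [terminal]
3. n4.acc = "ur"  [terminal]
4. n5.acc = "nm"  [terminal]
5. n2.fin = -2  [-2]
6. n2.cnt = false  [b.ok > 25]
7. n2.val = 6  [b.ok - 19]
8. n2.lab = "yur"  ["y" ++ e₀.acc]
9. n1.lab = true  [S.val == 6]
10. n6.cnt = 12  [12]
11. n7.ok = false  [terminal]
12. n8.env = "qv"  ["qv"]
13. n9.ok = false  [terminal]
14. n10.tag = "km"  [terminal]
15. n8.lab = true  [true]
16. n6.ok = 18  [18]
17. n0.fin = 3  [B.ok - 15]
18. n0.cnt = false  [A.lab == false]
19. n0.val = 23  [23]
20. n0.lab = "vz"  ["vz"]

false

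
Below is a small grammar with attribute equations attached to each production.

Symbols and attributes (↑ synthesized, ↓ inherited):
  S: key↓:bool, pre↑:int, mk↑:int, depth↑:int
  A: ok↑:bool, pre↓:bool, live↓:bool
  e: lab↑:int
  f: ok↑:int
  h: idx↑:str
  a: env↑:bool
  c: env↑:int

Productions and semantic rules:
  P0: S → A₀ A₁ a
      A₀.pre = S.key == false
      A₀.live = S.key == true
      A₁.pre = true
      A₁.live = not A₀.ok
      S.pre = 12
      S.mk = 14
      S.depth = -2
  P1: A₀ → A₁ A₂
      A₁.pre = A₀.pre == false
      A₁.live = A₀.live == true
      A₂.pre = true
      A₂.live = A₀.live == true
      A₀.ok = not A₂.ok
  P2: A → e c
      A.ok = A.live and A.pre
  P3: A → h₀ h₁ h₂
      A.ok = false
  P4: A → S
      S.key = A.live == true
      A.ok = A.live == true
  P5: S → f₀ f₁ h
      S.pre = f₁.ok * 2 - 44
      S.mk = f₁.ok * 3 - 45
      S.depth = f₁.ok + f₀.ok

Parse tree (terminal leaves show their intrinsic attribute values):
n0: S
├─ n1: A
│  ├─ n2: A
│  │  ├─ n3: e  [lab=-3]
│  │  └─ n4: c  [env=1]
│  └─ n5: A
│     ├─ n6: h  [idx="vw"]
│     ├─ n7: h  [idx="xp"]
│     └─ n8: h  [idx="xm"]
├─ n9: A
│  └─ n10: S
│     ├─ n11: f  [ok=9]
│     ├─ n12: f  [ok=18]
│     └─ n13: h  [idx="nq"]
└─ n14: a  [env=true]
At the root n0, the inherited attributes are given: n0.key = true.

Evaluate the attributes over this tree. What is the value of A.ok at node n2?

true

1. n0.key = true  [given at root]
2. n1.pre = false  [S.key == false]
3. n1.live = true  [S.key == true]
4. n2.pre = true  [A₀.pre == false]
5. n2.live = true  [A₀.live == true]
6. n3.lab = -3  [terminal]
7. n4.env = 1  [terminal]
8. n2.ok = true  [A.live and A.pre]
9. n5.pre = true  [true]
10. n5.live = true  [A₀.live == true]
11. n6.idx = "vw"  [terminal]
12. n7.idx = "xp"  [terminal]
13. n8.idx = "xm"  [terminal]
14. n5.ok = false  [false]
15. n1.ok = true  [not A₂.ok]
16. n9.pre = true  [true]
17. n9.live = false  [not A₀.ok]
18. n10.key = false  [A.live == true]
19. n11.ok = 9  [terminal]
20. n12.ok = 18  [terminal]
21. n13.idx = "nq"  [terminal]
22. n10.pre = -8  [f₁.ok * 2 - 44]
23. n10.mk = 9  [f₁.ok * 3 - 45]
24. n10.depth = 27  [f₁.ok + f₀.ok]
25. n9.ok = false  [A.live == true]
26. n14.env = true  [terminal]
27. n0.pre = 12  [12]
28. n0.mk = 14  [14]
29. n0.depth = -2  [-2]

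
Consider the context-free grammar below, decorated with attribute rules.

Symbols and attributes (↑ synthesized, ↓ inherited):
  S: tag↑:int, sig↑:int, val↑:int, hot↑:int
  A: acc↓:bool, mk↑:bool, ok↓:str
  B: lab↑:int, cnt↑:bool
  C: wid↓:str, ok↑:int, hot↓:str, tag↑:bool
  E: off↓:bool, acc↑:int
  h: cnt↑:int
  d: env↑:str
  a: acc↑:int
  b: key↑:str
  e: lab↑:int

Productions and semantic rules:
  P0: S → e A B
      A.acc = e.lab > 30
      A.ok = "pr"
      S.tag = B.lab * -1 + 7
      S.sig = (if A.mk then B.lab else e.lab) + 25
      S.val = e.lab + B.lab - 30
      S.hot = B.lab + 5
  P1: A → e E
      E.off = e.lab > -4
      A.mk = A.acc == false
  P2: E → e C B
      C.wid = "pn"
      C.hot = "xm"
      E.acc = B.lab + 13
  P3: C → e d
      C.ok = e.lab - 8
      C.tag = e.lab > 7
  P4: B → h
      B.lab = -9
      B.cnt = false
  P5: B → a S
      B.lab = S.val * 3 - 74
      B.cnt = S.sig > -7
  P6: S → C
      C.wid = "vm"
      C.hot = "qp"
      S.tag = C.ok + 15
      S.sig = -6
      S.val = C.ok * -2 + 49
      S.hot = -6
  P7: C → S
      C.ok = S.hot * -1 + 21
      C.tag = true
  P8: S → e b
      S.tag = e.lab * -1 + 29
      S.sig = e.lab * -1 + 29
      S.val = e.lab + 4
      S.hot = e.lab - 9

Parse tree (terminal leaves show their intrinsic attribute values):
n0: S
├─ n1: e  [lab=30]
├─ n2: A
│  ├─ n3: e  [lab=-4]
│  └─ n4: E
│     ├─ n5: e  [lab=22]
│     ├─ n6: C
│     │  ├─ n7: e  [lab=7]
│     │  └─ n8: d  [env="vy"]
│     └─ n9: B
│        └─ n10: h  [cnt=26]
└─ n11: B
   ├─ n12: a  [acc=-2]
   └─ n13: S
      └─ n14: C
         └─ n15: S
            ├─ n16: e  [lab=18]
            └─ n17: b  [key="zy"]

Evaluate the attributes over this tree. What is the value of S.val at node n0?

1

1. n1.lab = 30  [terminal]
2. n2.acc = false  [e.lab > 30]
3. n2.ok = "pr"  ["pr"]
4. n3.lab = -4  [terminal]
5. n4.off = false  [e.lab > -4]
6. n5.lab = 22  [terminal]
7. n6.wid = "pn"  ["pn"]
8. n6.hot = "xm"  ["xm"]
9. n7.lab = 7  [terminal]
10. n8.env = "vy"  [terminal]
11. n6.ok = -1  [e.lab - 8]
12. n6.tag = false  [e.lab > 7]
13. n10.cnt = 26  [terminal]
14. n9.lab = -9  [-9]
15. n9.cnt = false  [false]
16. n4.acc = 4  [B.lab + 13]
17. n2.mk = true  [A.acc == false]
18. n12.acc = -2  [terminal]
19. n14.wid = "vm"  ["vm"]
20. n14.hot = "qp"  ["qp"]
21. n16.lab = 18  [terminal]
22. n17.key = "zy"  [terminal]
23. n15.tag = 11  [e.lab * -1 + 29]
24. n15.sig = 11  [e.lab * -1 + 29]
25. n15.val = 22  [e.lab + 4]
26. n15.hot = 9  [e.lab - 9]
27. n14.ok = 12  [S.hot * -1 + 21]
28. n14.tag = true  [true]
29. n13.tag = 27  [C.ok + 15]
30. n13.sig = -6  [-6]
31. n13.val = 25  [C.ok * -2 + 49]
32. n13.hot = -6  [-6]
33. n11.lab = 1  [S.val * 3 - 74]
34. n11.cnt = true  [S.sig > -7]
35. n0.tag = 6  [B.lab * -1 + 7]
36. n0.sig = 26  [(if A.mk then B.lab else e.lab) + 25]
37. n0.val = 1  [e.lab + B.lab - 30]
38. n0.hot = 6  [B.lab + 5]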